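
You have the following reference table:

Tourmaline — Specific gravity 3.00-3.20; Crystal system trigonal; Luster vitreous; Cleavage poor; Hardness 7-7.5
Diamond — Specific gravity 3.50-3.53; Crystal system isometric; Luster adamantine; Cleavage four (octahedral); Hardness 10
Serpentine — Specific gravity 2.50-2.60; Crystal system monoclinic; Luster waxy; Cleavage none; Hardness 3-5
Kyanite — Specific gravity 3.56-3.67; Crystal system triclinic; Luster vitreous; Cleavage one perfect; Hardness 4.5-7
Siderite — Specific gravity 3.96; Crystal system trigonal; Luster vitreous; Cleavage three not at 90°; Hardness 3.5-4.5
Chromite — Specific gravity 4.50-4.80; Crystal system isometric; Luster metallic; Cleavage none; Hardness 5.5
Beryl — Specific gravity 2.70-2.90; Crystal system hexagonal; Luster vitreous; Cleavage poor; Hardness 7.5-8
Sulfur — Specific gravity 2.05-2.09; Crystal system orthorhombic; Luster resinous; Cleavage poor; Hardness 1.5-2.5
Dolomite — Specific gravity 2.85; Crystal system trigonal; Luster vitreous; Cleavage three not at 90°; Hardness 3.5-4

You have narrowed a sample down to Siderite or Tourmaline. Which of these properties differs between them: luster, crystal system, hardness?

Luster: both vitreous — shared.
Crystal system: both trigonal — shared.
Hardness: Siderite 3.5-4.5, Tourmaline 7-7.5 — these differ.
Of the listed properties, hardness is the one that separates them.

hardness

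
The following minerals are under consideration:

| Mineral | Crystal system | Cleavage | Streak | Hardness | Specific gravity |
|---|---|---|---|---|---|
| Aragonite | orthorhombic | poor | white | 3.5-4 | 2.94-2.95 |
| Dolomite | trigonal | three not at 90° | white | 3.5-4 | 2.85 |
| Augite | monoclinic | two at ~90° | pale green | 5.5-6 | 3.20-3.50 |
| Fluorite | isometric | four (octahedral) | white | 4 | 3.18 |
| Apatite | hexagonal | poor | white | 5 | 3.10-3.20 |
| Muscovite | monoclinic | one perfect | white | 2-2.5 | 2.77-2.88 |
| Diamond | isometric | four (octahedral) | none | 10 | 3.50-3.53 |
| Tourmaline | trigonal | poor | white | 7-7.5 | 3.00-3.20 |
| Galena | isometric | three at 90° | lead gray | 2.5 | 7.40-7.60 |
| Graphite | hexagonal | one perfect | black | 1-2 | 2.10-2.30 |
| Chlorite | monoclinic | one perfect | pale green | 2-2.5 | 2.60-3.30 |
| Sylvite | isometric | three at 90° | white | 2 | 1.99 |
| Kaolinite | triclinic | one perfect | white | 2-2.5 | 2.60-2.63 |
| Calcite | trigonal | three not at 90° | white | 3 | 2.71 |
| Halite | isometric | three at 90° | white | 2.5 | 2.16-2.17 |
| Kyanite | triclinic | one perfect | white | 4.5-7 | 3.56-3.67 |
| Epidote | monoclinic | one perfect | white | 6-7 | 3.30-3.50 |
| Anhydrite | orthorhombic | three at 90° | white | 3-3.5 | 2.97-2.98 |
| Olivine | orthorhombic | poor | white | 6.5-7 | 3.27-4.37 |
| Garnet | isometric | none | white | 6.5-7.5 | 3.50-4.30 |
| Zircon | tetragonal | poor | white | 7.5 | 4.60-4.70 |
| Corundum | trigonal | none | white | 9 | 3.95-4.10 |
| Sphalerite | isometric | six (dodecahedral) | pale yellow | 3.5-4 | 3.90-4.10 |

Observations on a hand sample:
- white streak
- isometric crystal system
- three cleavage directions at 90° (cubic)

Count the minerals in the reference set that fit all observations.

White streak rules out Augite, Diamond, Galena, Graphite, Chlorite, Sphalerite.
Isometric crystal system — leaves Fluorite, Sylvite, Halite, Garnet.
Three cleavage directions at 90° (cubic) rules out Fluorite, Garnet.
Consistent with every observation: Halite, Sylvite.
That is 2 minerals.

2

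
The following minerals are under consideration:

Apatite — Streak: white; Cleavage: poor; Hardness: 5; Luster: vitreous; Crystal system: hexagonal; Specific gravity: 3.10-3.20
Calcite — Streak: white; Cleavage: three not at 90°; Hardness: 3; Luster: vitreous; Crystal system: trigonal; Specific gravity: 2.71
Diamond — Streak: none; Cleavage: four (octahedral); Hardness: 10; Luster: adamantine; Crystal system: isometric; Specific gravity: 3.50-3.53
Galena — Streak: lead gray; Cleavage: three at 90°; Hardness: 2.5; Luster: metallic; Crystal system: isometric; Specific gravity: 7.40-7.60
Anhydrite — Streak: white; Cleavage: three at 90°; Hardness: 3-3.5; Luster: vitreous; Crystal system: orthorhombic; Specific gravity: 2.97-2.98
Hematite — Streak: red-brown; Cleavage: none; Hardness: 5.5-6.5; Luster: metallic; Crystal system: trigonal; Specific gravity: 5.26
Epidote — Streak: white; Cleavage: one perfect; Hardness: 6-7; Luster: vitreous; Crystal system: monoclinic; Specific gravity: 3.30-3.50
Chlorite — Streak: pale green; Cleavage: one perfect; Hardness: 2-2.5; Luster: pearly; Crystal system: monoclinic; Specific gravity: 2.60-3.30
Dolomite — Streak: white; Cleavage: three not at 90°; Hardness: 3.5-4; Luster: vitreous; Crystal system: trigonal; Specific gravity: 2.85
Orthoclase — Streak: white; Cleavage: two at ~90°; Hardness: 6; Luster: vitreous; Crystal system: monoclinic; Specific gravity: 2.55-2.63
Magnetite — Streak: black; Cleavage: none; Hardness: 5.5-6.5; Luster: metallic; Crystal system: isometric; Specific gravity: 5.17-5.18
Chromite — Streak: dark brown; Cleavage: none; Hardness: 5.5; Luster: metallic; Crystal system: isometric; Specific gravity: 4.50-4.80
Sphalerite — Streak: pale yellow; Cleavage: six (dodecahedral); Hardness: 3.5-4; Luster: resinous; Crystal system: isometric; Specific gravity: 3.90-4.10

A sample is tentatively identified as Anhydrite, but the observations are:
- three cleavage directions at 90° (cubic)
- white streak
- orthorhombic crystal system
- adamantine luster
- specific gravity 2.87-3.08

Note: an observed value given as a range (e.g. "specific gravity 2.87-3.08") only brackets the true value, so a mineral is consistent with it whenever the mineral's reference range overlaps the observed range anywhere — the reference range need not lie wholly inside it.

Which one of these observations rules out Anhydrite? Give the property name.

Three cleavage directions at 90° (cubic): Anhydrite has cleavage three at 90° — consistent.
White streak: Anhydrite has white streak — consistent.
Orthorhombic crystal system: Anhydrite has orthorhombic system — consistent.
Adamantine luster: Anhydrite has vitreous luster — inconsistent.
Specific gravity 2.87-3.08: Anhydrite has SG 2.97-2.98 — consistent.
Everything matches except the luster.

luster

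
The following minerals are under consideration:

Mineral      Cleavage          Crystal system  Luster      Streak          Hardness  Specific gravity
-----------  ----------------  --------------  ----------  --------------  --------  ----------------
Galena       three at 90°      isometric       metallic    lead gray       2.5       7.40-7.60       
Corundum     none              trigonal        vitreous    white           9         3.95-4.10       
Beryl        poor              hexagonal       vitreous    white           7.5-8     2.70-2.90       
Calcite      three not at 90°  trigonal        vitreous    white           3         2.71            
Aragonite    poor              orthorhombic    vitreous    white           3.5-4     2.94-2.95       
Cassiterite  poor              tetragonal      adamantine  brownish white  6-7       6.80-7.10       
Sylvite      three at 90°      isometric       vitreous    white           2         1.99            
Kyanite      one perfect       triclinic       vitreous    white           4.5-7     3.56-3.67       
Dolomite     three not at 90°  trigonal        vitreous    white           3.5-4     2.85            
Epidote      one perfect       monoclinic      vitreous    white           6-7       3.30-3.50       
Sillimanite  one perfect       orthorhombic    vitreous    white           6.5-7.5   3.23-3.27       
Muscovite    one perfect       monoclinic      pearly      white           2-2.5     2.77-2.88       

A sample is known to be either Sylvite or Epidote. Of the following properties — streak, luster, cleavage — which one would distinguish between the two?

Streak: both white — same for both.
Luster: both vitreous — same for both.
Cleavage: Sylvite three at 90°, Epidote one perfect — distinct.
Cleavage is the diagnostic property here.

cleavage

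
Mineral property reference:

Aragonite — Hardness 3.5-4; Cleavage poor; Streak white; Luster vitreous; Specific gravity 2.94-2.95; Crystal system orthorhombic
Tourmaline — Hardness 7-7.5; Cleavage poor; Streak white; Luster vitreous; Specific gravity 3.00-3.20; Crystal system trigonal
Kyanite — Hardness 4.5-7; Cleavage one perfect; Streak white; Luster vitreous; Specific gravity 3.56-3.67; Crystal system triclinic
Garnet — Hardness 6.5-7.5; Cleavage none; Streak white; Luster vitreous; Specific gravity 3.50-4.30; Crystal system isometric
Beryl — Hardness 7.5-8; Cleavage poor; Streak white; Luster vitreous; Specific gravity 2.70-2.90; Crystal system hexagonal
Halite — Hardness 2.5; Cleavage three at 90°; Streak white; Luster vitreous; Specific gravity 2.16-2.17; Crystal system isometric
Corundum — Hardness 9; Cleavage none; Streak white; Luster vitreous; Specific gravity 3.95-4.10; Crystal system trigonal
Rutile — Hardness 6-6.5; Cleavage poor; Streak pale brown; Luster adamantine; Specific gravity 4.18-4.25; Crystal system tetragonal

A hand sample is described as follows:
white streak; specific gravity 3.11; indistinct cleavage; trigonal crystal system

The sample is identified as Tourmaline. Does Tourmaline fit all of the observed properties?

White streak — matches Tourmaline (white streak).
Specific gravity 3.11 — matches Tourmaline (SG 3.00-3.20).
Indistinct cleavage — matches Tourmaline (cleavage poor).
Trigonal crystal system — matches Tourmaline (trigonal system).
All observations are consistent with the tabulated values for Tourmaline.

Consistent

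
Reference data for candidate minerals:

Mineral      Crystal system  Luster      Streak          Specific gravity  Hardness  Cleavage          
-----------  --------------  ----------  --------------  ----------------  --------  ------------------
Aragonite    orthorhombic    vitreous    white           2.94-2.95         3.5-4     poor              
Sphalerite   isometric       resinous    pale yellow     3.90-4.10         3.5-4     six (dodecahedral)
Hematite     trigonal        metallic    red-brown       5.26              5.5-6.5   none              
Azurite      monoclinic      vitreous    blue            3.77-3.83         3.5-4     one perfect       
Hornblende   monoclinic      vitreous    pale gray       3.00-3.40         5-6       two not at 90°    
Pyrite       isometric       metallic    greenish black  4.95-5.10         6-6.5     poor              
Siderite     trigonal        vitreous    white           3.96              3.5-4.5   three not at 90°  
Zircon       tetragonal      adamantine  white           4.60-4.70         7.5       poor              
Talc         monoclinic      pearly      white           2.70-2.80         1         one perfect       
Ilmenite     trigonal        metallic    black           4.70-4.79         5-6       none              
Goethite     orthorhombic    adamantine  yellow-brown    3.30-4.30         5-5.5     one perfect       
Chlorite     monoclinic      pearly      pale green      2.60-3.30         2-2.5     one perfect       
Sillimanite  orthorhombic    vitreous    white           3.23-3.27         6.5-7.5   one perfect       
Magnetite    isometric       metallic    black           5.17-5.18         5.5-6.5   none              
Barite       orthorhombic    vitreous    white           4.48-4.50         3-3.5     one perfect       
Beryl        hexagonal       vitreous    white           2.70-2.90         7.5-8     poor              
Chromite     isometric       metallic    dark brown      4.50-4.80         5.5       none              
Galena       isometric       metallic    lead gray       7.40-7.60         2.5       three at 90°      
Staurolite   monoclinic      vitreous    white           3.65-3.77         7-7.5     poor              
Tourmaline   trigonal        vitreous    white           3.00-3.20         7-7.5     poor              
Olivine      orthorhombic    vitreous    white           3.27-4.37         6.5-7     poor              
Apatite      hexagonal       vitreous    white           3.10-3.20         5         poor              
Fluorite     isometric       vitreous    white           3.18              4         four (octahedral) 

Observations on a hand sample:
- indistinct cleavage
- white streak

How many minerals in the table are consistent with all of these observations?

7

Indistinct cleavage: narrows the field to Aragonite, Pyrite, Zircon, Beryl, Staurolite, Tourmaline, Olivine, Apatite.
White streak is inconsistent with Pyrite.
Remaining candidates: Apatite, Aragonite, Beryl, Olivine, Staurolite, Tourmaline, Zircon.
That is 7 minerals.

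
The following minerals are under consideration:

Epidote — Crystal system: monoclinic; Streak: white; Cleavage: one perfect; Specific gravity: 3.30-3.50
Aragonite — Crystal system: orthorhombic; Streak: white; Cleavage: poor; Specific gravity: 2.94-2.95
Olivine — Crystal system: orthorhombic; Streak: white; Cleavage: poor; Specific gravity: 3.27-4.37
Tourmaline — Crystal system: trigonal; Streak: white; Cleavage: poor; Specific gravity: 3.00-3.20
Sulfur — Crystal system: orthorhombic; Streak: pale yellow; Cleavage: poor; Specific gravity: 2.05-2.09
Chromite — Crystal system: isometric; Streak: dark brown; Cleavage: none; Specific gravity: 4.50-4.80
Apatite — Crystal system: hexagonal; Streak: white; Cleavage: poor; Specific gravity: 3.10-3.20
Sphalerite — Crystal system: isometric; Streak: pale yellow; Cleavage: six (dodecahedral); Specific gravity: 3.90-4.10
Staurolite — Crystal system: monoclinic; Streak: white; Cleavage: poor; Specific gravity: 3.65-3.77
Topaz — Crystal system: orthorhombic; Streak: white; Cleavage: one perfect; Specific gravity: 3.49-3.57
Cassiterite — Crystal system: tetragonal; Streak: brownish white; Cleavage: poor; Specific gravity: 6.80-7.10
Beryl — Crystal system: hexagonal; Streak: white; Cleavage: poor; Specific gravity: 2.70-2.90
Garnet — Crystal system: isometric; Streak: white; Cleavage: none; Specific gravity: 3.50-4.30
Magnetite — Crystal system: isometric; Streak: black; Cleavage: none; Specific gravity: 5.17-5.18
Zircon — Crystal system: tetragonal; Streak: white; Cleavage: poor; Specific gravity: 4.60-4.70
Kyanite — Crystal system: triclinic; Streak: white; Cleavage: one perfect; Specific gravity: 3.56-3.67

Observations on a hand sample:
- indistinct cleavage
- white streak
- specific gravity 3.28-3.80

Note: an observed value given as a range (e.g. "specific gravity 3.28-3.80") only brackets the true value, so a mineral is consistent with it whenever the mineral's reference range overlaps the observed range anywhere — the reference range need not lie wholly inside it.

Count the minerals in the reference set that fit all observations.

2

Indistinct cleavage — leaves Aragonite, Olivine, Tourmaline, Sulfur, Apatite, Staurolite, Cassiterite, Beryl, Zircon.
White streak excludes Sulfur, Cassiterite.
Specific gravity 3.28-3.80 — leaves Olivine, Staurolite.
The minerals that satisfy all observations are Olivine, Staurolite.
That is 2 minerals.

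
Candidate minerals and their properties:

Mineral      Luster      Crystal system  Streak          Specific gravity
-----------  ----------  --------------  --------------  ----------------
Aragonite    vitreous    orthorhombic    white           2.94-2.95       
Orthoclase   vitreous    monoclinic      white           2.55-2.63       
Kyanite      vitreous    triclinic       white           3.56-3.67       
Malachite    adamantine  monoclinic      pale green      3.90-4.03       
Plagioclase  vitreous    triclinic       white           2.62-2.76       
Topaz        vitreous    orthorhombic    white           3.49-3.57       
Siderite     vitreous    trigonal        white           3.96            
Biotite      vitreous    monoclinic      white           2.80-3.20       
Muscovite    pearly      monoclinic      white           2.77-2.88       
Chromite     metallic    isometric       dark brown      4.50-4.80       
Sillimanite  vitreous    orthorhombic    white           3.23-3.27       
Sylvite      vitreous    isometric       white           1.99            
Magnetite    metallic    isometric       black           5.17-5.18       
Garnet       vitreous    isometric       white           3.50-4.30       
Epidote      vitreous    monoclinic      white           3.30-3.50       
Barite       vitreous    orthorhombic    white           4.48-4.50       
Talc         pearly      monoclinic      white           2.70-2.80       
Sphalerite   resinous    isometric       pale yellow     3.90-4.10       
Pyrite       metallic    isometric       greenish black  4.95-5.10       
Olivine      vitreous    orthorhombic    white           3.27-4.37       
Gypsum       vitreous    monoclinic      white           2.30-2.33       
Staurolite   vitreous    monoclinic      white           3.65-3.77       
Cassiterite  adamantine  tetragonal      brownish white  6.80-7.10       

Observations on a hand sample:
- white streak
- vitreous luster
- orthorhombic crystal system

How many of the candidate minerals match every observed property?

White streak rules out Malachite, Chromite, Magnetite, Sphalerite, Pyrite, Cassiterite.
Vitreous luster eliminates Muscovite, Talc.
Orthorhombic crystal system: narrows the field to Aragonite, Topaz, Sillimanite, Barite, Olivine.
Remaining candidates: Aragonite, Barite, Olivine, Sillimanite, Topaz.
That is 5 minerals.

5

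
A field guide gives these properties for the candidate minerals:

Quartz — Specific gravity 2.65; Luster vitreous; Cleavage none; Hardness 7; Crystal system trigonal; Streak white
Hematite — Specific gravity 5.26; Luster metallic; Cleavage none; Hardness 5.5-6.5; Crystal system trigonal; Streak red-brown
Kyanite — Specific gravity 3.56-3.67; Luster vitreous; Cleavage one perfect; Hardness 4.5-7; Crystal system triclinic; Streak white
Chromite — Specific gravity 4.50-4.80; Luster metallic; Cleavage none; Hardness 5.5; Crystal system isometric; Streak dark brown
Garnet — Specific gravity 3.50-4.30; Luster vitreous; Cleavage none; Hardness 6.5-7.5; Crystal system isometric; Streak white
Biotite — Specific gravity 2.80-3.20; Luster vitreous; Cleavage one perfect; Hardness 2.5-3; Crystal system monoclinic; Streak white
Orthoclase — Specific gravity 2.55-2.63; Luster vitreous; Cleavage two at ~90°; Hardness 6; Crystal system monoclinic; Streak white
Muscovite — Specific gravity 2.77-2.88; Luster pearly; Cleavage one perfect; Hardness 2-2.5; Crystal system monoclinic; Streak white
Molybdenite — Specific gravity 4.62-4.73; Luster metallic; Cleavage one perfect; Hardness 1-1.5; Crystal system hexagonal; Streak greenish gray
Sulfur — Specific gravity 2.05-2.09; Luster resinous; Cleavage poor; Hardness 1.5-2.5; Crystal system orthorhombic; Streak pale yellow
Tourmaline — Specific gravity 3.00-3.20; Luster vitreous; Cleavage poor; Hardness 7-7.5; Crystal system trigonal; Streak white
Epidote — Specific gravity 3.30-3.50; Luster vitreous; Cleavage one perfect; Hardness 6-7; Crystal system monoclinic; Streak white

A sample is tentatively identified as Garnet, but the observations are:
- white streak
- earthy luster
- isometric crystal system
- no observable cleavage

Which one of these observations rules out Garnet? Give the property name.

White streak: Garnet has white streak — matches.
Earthy luster: Garnet has vitreous luster — does not match.
Isometric crystal system: Garnet has isometric system — matches.
No observable cleavage: Garnet has cleavage none — matches.
The luster is the one property that does not fit.

luster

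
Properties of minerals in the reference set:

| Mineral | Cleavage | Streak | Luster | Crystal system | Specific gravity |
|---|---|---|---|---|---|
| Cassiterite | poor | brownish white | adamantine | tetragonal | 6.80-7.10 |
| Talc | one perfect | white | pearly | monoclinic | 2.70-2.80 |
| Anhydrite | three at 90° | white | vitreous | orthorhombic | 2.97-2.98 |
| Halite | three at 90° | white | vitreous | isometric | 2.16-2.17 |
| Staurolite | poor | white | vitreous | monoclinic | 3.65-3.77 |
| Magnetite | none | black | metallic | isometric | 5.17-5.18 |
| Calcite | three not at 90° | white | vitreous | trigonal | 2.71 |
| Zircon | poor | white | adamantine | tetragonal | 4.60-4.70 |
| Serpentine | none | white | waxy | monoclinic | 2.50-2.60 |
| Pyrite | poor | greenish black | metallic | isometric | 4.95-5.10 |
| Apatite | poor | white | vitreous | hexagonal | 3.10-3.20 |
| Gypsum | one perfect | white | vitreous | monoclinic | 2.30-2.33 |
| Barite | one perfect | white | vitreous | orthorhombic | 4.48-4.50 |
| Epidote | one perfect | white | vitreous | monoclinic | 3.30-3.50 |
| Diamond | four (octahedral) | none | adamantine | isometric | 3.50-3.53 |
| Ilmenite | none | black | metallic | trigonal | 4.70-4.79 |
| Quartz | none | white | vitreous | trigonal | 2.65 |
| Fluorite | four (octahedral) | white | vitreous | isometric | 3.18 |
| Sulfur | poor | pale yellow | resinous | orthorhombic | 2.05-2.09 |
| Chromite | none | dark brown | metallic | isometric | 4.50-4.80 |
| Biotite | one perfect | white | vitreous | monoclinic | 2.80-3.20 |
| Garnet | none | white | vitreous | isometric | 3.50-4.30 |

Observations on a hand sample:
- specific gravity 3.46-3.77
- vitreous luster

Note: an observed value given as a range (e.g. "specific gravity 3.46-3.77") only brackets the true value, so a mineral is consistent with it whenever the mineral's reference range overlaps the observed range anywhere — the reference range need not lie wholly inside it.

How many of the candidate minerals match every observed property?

Specific gravity 3.46-3.77: leaves Staurolite, Epidote, Diamond, Garnet.
Vitreous luster excludes Diamond.
The minerals that satisfy all observations are Epidote, Garnet, Staurolite.
That is 3 minerals.

3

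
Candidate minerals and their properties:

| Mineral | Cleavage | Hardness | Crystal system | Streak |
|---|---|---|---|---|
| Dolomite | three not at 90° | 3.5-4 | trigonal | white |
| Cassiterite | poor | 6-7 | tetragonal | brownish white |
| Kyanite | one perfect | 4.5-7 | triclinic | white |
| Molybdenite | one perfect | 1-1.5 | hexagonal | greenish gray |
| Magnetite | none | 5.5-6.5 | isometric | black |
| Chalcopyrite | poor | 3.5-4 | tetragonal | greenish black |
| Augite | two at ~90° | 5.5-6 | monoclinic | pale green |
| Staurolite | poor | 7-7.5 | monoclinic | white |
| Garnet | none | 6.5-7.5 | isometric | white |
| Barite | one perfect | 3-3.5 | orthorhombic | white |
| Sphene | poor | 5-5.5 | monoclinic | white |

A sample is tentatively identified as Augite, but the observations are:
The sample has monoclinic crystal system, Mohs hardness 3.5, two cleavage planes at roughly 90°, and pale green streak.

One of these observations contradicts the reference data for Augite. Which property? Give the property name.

hardness

Monoclinic crystal system: Augite has monoclinic system — matches.
Mohs hardness 3.5: Augite has hardness 5.5-6 — inconsistent.
Two cleavage planes at roughly 90°: Augite has cleavage two at ~90° — matches.
Pale green streak: Augite has pale green streak — matches.
The hardness is the one property that does not fit.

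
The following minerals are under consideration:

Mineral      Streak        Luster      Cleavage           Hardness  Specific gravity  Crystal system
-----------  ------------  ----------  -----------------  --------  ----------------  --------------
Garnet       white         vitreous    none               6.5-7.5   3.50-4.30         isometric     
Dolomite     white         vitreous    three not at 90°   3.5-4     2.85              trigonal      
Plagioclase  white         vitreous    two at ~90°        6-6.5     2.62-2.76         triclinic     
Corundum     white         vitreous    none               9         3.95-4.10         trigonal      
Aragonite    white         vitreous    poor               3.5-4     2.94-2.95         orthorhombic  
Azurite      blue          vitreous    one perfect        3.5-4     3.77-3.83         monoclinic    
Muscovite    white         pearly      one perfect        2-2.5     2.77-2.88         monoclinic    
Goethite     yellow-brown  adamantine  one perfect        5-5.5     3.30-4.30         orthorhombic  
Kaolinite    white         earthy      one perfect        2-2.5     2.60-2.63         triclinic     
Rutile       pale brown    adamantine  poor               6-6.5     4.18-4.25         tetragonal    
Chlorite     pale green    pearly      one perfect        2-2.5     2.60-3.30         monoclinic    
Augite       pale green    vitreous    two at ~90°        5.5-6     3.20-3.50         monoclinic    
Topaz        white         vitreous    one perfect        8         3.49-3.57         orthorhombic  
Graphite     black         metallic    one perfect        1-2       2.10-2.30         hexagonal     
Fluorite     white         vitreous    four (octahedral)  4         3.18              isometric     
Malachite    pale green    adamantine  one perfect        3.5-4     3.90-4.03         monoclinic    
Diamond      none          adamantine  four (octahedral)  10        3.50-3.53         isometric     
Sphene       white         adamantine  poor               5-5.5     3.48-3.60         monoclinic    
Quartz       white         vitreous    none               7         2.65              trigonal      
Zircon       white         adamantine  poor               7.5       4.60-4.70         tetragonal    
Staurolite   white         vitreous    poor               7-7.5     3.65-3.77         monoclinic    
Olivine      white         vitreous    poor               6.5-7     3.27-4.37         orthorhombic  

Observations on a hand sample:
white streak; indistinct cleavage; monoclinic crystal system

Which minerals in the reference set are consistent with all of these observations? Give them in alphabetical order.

White streak: leaves Garnet, Dolomite, Plagioclase, Corundum, Aragonite, Muscovite, Kaolinite, Topaz, Fluorite, Sphene, Quartz, Zircon, Staurolite, Olivine.
Indistinct cleavage: narrows the field to Aragonite, Sphene, Zircon, Staurolite, Olivine.
Monoclinic crystal system: narrows the field to Sphene, Staurolite.
The minerals that satisfy all observations are Sphene, Staurolite.

Sphene, Staurolite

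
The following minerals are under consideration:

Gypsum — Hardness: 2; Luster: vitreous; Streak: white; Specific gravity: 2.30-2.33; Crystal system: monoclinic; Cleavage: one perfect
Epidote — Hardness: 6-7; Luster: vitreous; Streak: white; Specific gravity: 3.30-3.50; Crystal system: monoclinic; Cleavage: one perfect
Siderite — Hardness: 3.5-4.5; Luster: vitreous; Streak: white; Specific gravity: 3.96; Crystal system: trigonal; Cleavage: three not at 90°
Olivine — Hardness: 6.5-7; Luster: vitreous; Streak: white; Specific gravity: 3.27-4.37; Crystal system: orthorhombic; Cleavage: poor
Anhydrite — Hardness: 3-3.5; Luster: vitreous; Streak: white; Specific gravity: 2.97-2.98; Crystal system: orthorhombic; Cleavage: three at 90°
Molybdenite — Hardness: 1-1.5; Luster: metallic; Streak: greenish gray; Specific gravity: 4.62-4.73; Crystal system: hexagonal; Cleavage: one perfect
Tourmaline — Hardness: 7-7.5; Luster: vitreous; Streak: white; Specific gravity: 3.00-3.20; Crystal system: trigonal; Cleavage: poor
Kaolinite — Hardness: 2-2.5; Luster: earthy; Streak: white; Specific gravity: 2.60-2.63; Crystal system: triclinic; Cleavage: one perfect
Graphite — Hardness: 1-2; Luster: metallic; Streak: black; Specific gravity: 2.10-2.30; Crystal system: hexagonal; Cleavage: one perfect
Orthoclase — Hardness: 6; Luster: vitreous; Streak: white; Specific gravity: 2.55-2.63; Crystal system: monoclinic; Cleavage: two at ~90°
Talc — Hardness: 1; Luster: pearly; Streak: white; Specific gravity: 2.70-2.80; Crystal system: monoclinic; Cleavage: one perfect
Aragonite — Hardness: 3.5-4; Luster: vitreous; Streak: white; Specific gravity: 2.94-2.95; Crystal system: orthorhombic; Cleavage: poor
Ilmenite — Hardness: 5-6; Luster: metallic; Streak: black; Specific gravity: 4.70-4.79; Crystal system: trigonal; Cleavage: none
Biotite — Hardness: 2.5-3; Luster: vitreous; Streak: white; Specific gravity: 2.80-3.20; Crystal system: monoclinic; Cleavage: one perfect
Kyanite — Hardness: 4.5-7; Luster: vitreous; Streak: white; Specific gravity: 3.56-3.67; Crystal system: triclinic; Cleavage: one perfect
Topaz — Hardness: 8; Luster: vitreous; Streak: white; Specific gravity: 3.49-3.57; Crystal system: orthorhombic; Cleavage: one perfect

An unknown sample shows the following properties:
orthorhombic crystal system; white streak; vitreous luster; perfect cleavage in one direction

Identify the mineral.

Orthorhombic crystal system: narrows the field to Olivine, Anhydrite, Aragonite, Topaz.
White streak: every remaining candidate is consistent.
Vitreous luster: all remaining candidates fit.
Perfect cleavage in one direction: Topaz remains.
The only mineral consistent with every observation is Topaz.

Topaz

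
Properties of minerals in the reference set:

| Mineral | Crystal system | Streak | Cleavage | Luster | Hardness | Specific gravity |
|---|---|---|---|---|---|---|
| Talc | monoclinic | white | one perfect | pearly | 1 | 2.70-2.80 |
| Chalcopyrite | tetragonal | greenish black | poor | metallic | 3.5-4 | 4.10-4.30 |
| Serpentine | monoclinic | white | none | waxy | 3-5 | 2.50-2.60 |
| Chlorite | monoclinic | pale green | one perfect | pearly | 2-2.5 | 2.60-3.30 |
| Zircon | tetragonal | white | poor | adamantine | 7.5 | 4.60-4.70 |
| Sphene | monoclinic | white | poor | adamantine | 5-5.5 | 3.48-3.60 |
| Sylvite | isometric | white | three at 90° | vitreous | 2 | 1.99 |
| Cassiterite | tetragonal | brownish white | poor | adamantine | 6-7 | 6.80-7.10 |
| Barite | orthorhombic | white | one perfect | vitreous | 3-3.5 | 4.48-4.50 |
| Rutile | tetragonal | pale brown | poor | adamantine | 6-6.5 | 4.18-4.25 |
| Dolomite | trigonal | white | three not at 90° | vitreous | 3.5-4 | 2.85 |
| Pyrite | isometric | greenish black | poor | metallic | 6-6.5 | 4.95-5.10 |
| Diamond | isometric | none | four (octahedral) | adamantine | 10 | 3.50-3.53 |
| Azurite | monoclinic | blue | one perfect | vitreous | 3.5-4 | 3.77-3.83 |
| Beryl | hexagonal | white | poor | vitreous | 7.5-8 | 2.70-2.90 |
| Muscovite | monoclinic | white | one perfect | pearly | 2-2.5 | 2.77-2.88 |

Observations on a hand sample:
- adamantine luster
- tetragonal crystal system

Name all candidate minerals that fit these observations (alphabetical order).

Cassiterite, Rutile, Zircon

Adamantine luster — leaves Zircon, Sphene, Cassiterite, Rutile, Diamond.
Tetragonal crystal system excludes Sphene, Diamond.
The minerals that satisfy all observations are Cassiterite, Rutile, Zircon.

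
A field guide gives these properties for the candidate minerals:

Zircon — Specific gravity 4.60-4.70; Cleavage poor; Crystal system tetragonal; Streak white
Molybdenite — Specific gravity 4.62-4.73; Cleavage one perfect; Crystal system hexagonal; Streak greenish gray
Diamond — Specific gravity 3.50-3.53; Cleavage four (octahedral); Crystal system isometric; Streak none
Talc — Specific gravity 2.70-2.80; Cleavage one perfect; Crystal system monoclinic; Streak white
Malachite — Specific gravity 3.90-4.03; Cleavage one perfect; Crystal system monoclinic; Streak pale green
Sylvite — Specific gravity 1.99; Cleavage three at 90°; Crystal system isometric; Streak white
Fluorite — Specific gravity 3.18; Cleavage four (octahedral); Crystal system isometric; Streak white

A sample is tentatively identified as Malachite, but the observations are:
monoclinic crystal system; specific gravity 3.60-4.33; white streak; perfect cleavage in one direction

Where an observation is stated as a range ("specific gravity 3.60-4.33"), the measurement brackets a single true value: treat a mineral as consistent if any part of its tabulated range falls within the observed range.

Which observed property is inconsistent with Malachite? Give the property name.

Monoclinic crystal system: Malachite has monoclinic system — within range.
Specific gravity 3.60-4.33: Malachite has SG 3.90-4.03 — within range.
White streak: Malachite has pale green streak — does not match.
Perfect cleavage in one direction: Malachite has cleavage one perfect — within range.
The streak is the one property that does not fit.

streak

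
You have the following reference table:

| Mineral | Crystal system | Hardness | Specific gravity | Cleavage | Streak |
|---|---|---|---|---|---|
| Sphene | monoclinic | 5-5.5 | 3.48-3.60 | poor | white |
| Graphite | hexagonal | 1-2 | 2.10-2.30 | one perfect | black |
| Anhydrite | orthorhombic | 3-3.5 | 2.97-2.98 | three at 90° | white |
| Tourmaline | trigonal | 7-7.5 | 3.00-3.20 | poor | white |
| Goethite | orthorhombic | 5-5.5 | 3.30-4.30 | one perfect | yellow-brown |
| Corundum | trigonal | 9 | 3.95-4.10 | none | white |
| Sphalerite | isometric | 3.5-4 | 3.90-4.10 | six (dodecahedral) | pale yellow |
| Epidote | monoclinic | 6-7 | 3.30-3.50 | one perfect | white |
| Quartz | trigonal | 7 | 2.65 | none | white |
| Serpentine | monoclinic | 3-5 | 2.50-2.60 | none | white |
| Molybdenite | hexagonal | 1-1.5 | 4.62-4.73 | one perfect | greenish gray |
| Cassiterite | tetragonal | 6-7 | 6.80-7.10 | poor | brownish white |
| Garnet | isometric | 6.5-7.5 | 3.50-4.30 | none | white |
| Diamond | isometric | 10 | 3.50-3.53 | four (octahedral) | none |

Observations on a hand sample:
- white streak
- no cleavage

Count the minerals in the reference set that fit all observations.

4

White streak eliminates Graphite, Goethite, Sphalerite, Molybdenite, Cassiterite, Diamond.
No cleavage rules out Sphene, Anhydrite, Tourmaline, Epidote.
Remaining candidates: Corundum, Garnet, Quartz, Serpentine.
That is 4 minerals.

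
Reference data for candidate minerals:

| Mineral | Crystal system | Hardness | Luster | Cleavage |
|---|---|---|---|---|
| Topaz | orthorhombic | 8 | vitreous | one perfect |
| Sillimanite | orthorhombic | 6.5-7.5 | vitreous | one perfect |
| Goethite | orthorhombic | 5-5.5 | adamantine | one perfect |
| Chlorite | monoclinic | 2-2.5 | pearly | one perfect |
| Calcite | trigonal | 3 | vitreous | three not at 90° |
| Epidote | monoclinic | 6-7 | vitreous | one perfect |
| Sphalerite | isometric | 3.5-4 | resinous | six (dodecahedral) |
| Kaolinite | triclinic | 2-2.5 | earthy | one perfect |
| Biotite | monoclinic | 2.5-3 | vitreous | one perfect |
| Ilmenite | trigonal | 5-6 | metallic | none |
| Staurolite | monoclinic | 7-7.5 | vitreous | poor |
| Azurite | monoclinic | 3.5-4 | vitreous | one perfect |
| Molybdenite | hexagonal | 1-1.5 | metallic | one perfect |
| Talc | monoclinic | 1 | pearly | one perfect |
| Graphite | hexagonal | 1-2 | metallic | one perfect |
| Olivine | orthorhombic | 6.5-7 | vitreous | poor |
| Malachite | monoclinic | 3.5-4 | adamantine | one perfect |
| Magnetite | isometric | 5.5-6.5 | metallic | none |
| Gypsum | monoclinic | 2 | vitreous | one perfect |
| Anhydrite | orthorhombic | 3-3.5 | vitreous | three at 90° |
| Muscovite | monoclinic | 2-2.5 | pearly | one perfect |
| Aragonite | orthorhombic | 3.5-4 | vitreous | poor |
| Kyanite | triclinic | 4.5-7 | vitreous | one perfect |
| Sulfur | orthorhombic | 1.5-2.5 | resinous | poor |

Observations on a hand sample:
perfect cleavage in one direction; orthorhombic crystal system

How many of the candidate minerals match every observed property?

Perfect cleavage in one direction — leaves Topaz, Sillimanite, Goethite, Chlorite, Epidote, Kaolinite, Biotite, Azurite, Molybdenite, Talc, Graphite, Malachite, Gypsum, Muscovite, Kyanite.
Orthorhombic crystal system — narrows the field to Topaz, Sillimanite, Goethite.
Consistent with every observation: Goethite, Sillimanite, Topaz.
That is 3 minerals.

3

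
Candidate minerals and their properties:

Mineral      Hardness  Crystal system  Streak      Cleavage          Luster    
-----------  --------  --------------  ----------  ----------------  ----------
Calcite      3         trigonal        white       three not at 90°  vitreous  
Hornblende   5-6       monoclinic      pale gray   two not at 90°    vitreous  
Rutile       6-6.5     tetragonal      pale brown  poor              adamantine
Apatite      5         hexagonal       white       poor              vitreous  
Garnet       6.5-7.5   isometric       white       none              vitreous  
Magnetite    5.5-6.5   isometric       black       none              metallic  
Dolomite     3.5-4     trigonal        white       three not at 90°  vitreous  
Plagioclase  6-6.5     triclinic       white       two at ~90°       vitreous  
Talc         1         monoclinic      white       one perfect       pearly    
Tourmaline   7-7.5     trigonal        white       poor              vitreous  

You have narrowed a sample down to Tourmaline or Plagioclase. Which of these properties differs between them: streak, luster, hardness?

Streak: both white — no difference.
Luster: both vitreous — no difference.
Hardness: Tourmaline 7-7.5, Plagioclase 6-6.5 — these differ.
Only hardness differs between Tourmaline and Plagioclase among the listed tests.

hardness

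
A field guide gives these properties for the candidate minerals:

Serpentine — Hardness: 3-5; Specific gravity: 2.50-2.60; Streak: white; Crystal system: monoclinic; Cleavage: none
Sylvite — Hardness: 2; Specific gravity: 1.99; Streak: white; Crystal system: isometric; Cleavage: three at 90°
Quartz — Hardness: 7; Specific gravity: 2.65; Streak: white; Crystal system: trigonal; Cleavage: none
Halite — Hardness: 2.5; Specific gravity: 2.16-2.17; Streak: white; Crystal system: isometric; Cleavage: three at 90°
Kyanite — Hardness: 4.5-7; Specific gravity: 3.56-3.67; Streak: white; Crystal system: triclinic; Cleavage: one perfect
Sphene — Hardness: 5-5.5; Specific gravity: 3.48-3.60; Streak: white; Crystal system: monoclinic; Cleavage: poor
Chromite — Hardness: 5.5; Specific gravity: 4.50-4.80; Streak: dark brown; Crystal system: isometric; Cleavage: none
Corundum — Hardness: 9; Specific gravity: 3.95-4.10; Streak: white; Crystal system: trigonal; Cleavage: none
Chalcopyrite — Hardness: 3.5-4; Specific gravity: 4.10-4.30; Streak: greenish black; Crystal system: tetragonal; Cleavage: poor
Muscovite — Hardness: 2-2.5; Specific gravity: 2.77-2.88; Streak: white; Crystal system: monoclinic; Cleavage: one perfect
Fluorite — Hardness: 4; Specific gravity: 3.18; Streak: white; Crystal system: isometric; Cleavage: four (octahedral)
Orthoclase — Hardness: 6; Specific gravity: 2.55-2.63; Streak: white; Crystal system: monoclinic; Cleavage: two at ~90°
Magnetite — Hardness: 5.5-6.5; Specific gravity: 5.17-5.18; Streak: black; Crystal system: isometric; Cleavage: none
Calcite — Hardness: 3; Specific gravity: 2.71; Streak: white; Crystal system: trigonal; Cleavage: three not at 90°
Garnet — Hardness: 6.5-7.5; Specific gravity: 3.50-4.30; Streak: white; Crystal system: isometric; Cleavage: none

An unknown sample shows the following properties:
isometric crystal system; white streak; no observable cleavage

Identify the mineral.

Garnet

Isometric crystal system — only Sylvite, Halite, Chromite, Fluorite, Magnetite, Garnet remain.
White streak is inconsistent with Chromite, Magnetite.
No observable cleavage — Garnet remains.
Garnet is the sole remaining match.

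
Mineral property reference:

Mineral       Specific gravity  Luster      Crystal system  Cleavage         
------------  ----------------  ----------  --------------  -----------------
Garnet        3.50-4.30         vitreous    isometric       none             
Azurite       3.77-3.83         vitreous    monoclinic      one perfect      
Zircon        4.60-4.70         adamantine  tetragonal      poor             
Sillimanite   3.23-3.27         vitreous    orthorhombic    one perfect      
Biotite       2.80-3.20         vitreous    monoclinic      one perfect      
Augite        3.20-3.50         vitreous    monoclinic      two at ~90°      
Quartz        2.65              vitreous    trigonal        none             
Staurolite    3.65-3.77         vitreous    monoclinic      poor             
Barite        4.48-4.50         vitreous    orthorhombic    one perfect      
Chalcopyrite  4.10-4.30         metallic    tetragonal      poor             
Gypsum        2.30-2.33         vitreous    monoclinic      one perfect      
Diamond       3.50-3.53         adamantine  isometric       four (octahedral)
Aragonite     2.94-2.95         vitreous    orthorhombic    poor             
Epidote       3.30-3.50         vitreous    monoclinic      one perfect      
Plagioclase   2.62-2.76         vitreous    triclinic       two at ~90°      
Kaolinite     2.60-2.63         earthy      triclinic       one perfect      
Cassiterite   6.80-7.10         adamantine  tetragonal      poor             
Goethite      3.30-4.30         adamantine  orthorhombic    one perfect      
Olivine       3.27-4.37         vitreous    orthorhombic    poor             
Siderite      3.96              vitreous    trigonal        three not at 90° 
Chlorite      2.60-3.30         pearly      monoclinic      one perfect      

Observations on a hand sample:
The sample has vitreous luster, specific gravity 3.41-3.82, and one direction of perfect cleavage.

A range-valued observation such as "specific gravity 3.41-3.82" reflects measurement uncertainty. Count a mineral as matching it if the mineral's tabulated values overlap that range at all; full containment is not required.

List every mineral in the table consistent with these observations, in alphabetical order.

Vitreous luster: leaves Garnet, Azurite, Sillimanite, Biotite, Augite, Quartz, Staurolite, Barite, Gypsum, Aragonite, Epidote, Plagioclase, Olivine, Siderite.
Specific gravity 3.41-3.82: only Garnet, Azurite, Augite, Staurolite, Epidote, Olivine remain.
One direction of perfect cleavage: narrows the field to Azurite, Epidote.
Consistent with every observation: Azurite, Epidote.

Azurite, Epidote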